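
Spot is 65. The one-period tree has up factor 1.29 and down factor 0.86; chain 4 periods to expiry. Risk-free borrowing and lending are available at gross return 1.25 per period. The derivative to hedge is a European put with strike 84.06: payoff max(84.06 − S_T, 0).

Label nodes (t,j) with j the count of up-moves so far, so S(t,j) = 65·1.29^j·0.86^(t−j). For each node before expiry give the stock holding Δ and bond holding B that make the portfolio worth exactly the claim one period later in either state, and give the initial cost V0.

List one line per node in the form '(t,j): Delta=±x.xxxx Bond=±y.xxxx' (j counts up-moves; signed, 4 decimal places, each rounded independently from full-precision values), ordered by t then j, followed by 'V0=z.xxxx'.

Risk-neutral probability p* = (R−d)/(u−d) = (1.25−0.86)/(1.29−0.86) = 0.9070.
Terminal values V(4,·): V(4,0)=48.5045, V(4,1)=30.7267, V(4,2)=4.0601, V(4,3)=0.0000, V(4,4)=0.0000
(3,0): S=41.3436. Δ = (V_up−V_dn)/(S_up−S_dn) = (30.7267−48.5045)/(53.3333−35.5555) = -1.0000. V = [p*·30.7267 + (1−p*)·48.5045]/1.25 = 25.9044. B = V − Δ·S = 67.2480.
(3,1): S=62.0155. Δ = (V_up−V_dn)/(S_up−S_dn) = (4.0601−30.7267)/(79.9999−53.3333) = -1.0000. V = [p*·4.0601 + (1−p*)·30.7267]/1.25 = 5.2325. B = V − Δ·S = 67.2480.
(3,2): S=93.0232. Δ = (V_up−V_dn)/(S_up−S_dn) = (0.0000−4.0601)/(119.9999−79.9999) = -0.1015. V = [p*·0.0000 + (1−p*)·4.0601]/1.25 = 0.3021. B = V − Δ·S = 9.7441.
(3,3): S=139.5348. Δ = (V_up−V_dn)/(S_up−S_dn) = (0.0000−0.0000)/(179.9999−119.9999) = 0.0000. V = [p*·0.0000 + (1−p*)·0.0000]/1.25 = 0.0000. B = V − Δ·S = 0.0000.
(2,0): S=48.0740. Δ = (V_up−V_dn)/(S_up−S_dn) = (5.2325−25.9044)/(62.0155−41.3436) = -1.0000. V = [p*·5.2325 + (1−p*)·25.9044]/1.25 = 5.7244. B = V − Δ·S = 53.7984.
(2,1): S=72.1110. Δ = (V_up−V_dn)/(S_up−S_dn) = (0.3021−5.2325)/(93.0232−62.0155) = -0.1590. V = [p*·0.3021 + (1−p*)·5.2325]/1.25 = 0.6086. B = V − Δ·S = 12.0747.
(2,2): S=108.1665. Δ = (V_up−V_dn)/(S_up−S_dn) = (0.0000−0.3021)/(139.5348−93.0232) = -0.0065. V = [p*·0.0000 + (1−p*)·0.3021]/1.25 = 0.0225. B = V − Δ·S = 0.7251.
(1,0): S=55.9000. Δ = (V_up−V_dn)/(S_up−S_dn) = (0.6086−5.7244)/(72.1110−48.0740) = -0.2128. V = [p*·0.6086 + (1−p*)·5.7244]/1.25 = 0.8676. B = V − Δ·S = 12.7648.
(1,1): S=83.8500. Δ = (V_up−V_dn)/(S_up−S_dn) = (0.0225−0.6086)/(108.1665−72.1110) = -0.0163. V = [p*·0.0225 + (1−p*)·0.6086]/1.25 = 0.0616. B = V − Δ·S = 1.4247.
(0,0): S=65.0000. Δ = (V_up−V_dn)/(S_up−S_dn) = (0.0616−0.8676)/(83.8500−55.9000) = -0.0288. V = [p*·0.0616 + (1−p*)·0.8676]/1.25 = 0.1093. B = V − Δ·S = 1.9837.
The time-0 hedge costs 0.1093, which is the no-arbitrage price.

(0,0): Delta=-0.0288 Bond=1.9837
(1,0): Delta=-0.2128 Bond=12.7648
(1,1): Delta=-0.0163 Bond=1.4247
(2,0): Delta=-1.0000 Bond=53.7984
(2,1): Delta=-0.1590 Bond=12.0747
(2,2): Delta=-0.0065 Bond=0.7251
(3,0): Delta=-1.0000 Bond=67.2480
(3,1): Delta=-1.0000 Bond=67.2480
(3,2): Delta=-0.1015 Bond=9.7441
(3,3): Delta=0.0000 Bond=0.0000
V0=0.1093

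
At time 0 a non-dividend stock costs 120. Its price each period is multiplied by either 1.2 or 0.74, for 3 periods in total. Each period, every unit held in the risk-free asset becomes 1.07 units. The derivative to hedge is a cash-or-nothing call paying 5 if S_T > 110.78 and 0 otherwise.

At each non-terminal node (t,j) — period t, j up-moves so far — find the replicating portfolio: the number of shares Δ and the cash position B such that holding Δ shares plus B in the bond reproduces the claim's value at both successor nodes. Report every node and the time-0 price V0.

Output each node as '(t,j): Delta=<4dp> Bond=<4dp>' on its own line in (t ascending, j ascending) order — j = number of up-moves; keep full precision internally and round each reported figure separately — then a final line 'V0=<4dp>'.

Under the risk-neutral measure, an up-move has probability p* = (R−d)/(u−d) = 0.7174 and values discount at R = 1.07.
At expiry t=3: V(3,0)=0.0000, V(3,1)=0.0000, V(3,2)=5.0000, V(3,3)=5.0000
  t=2,j=0: stock 65.7120 → up 78.8544 (V=0.0000), down 48.6269 (V=0.0000). Price 0.0000; hedge Δ=0.0000, bond B=0.0000.
  t=2,j=1: stock 106.5600 → up 127.8720 (V=5.0000), down 78.8544 (V=0.0000). Price 3.3523; hedge Δ=0.1020, bond B=-7.5173.
  t=2,j=2: stock 172.8000 → up 207.3600 (V=5.0000), down 127.8720 (V=5.0000). Price 4.6729; hedge Δ=0.0000, bond B=4.6729.
  t=1,j=0: stock 88.8000 → up 106.5600 (V=3.3523), down 65.7120 (V=0.0000). Price 2.2476; hedge Δ=0.0821, bond B=-5.0400.
  t=1,j=1: stock 144.0000 → up 172.8000 (V=4.6729), down 106.5600 (V=3.3523). Price 4.0184; hedge Δ=0.0199, bond B=1.1475.
  t=0,j=0: stock 120.0000 → up 144.0000 (V=4.0184), down 88.8000 (V=2.2476). Price 3.2878; hedge Δ=0.0321, bond B=-0.5618.
Root portfolio cost Δ·120+B reproduces V0=3.2878.

(0,0): Delta=0.0321 Bond=-0.5618
(1,0): Delta=0.0821 Bond=-5.0400
(1,1): Delta=0.0199 Bond=1.1475
(2,0): Delta=0.0000 Bond=0.0000
(2,1): Delta=0.1020 Bond=-7.5173
(2,2): Delta=0.0000 Bond=4.6729
V0=3.2878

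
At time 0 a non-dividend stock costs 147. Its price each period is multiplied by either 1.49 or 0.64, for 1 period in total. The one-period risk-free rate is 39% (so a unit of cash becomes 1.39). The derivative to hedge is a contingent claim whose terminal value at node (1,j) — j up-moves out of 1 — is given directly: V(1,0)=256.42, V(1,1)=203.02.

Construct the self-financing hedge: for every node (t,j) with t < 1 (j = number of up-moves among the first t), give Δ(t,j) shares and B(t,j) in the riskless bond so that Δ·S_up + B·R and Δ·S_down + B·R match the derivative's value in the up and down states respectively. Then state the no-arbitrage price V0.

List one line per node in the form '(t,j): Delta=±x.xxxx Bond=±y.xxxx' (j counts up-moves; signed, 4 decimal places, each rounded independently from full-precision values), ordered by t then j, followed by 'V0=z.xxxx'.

(0,0): Delta=-0.4274 Bond=213.4008
V0=150.5772

No-arbitrage ⇒ martingale measure with p* = (R−d)/(u−d) = 0.8824.
Terminal payoffs: V(1,0)=256.4200, V(1,1)=203.0200
Node (0,0) S=147.0000: V=(p*·203.0200+(1−p*)·256.4200)/1.39=150.5772; Δ=(203.0200−256.4200)/(219.0300−94.0800)=-0.4274; B=V−Δ·S=213.4008
Self-financing check: at every node Δ·S+B equals the discounted successor values.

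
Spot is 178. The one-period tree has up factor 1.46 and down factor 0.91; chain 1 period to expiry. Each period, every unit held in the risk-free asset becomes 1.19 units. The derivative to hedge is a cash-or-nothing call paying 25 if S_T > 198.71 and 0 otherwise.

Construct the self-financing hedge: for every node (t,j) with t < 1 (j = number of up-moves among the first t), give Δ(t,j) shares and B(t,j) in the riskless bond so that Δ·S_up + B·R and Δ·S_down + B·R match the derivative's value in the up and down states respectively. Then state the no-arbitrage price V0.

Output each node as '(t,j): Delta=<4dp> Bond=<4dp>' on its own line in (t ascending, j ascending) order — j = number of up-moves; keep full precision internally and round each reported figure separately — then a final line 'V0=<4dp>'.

The replicating-portfolio and risk-neutral prices coincide; use p* = (1.19−0.91)/(1.46−0.91) = 0.5091 for the latter.
Terminal values V(1,·): V(1,0)=0.0000, V(1,1)=25.0000
(0,0): S=178.0000. Δ = (V_up−V_dn)/(S_up−S_dn) = (25.0000−0.0000)/(259.8800−161.9800) = 0.2554. V = [p*·25.0000 + (1−p*)·0.0000]/1.19 = 10.6952. B = V − Δ·S = -34.7594.
Each (Δ,B) replicates both successor values, so the strategy is self-financing and V0 is arbitrage-free.

(0,0): Delta=0.2554 Bond=-34.7594
V0=10.6952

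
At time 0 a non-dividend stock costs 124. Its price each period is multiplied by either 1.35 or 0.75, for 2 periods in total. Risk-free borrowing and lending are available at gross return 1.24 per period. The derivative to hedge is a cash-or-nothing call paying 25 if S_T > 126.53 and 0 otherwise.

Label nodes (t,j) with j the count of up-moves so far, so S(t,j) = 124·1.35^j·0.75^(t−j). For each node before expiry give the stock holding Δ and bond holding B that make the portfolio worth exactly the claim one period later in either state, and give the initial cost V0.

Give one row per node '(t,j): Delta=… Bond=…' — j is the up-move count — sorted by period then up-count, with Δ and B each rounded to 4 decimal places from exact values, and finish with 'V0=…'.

(0,0): Delta=0.2213 Bond=-16.5978
(1,0): Delta=0.0000 Bond=0.0000
(1,1): Delta=0.2489 Bond=-25.2016
V0=10.8439

The replicating-portfolio and risk-neutral prices coincide; use p* = (1.24−0.75)/(1.35−0.75) = 0.8167 for the latter.
At expiry t=2: V(2,0)=0.0000, V(2,1)=0.0000, V(2,2)=25.0000
(1,0): S=93.0000. Δ = (V_up−V_dn)/(S_up−S_dn) = (0.0000−0.0000)/(125.5500−69.7500) = 0.0000. V = [p*·0.0000 + (1−p*)·0.0000]/1.24 = 0.0000. B = V − Δ·S = 0.0000.
(1,1): S=167.4000. Δ = (V_up−V_dn)/(S_up−S_dn) = (25.0000−0.0000)/(225.9900−125.5500) = 0.2489. V = [p*·25.0000 + (1−p*)·0.0000]/1.24 = 16.4651. B = V − Δ·S = -25.2016.
(0,0): S=124.0000. Δ = (V_up−V_dn)/(S_up−S_dn) = (16.4651−0.0000)/(167.4000−93.0000) = 0.2213. V = [p*·16.4651 + (1−p*)·0.0000]/1.24 = 10.8439. B = V − Δ·S = -16.5978.
Check: Δ(0,0)·S0 + B(0,0) = 10.8439 = V0.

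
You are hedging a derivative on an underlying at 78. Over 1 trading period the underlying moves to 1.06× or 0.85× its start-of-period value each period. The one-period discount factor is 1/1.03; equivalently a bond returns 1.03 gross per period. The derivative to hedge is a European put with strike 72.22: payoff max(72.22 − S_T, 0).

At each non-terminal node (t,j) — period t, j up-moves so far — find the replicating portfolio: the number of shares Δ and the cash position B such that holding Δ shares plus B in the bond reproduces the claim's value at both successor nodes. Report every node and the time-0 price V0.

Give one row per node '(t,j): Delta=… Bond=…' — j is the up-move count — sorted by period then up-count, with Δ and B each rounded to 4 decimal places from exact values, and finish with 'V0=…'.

(0,0): Delta=-0.3614 Bond=29.0116
V0=0.8211

No-arbitrage ⇒ martingale measure with p* = (R−d)/(u−d) = 0.8571.
At expiry t=1: V(1,0)=5.9200, V(1,1)=0.0000
Node (0,0) S=78.0000: V=(p*·0.0000+(1−p*)·5.9200)/1.03=0.8211; Δ=(0.0000−5.9200)/(82.6800−66.3000)=-0.3614; B=V−Δ·S=29.0116
The time-0 hedge costs 0.8211, which is the no-arbitrage price.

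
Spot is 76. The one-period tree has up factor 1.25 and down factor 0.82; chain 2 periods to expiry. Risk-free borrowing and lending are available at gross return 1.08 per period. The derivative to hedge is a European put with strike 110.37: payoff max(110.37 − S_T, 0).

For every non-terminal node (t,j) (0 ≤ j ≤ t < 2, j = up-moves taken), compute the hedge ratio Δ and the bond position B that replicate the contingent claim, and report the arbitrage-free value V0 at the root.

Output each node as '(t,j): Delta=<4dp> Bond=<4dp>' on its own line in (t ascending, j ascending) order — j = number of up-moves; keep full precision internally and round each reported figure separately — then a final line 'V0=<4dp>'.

(0,0): Delta=-0.8564 Bond=86.3404
(1,0): Delta=-1.0000 Bond=102.1944
(1,1): Delta=-0.7949 Bond=87.3977
V0=21.2512

Under the risk-neutral measure, an up-move has probability p* = (R−d)/(u−d) = 0.6047 and values discount at R = 1.08.
Payoff layer (t=2): V(2,0)=59.2676, V(2,1)=32.4700, V(2,2)=0.0000
Node (1,0) S=62.3200: V=(p*·32.4700+(1−p*)·59.2676)/1.08=39.8744; Δ=(32.4700−59.2676)/(77.9000−51.1024)=-1.0000; B=V−Δ·S=102.1944
Node (1,1) S=95.0000: V=(p*·0.0000+(1−p*)·32.4700)/1.08=11.8861; Δ=(0.0000−32.4700)/(118.7500−77.9000)=-0.7949; B=V−Δ·S=87.3977
Node (0,0) S=76.0000: V=(p*·11.8861+(1−p*)·39.8744)/1.08=21.2512; Δ=(11.8861−39.8744)/(95.0000−62.3200)=-0.8564; B=V−Δ·S=86.3404
Self-financing check: at every node Δ·S+B equals the discounted successor values.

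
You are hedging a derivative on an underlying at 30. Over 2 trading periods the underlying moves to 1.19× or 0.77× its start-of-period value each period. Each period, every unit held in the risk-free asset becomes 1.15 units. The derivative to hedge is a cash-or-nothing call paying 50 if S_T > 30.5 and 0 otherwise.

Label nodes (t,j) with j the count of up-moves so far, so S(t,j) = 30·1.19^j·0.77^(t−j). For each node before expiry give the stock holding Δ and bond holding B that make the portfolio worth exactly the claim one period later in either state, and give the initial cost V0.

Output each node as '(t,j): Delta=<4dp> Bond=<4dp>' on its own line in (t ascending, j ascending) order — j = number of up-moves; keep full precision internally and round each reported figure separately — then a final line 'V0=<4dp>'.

(0,0): Delta=3.1220 Bond=-62.7119
(1,0): Delta=0.0000 Bond=0.0000
(1,1): Delta=3.3347 Bond=-79.7101
V0=30.9487

Since d<R<u, set p* = (R−d)/(u−d) = 0.9048; price each node as the discounted p*-expectation of its children.
At expiry t=2: V(2,0)=0.0000, V(2,1)=0.0000, V(2,2)=50.0000
  t=1,j=0: stock 23.1000 → up 27.4890 (V=0.0000), down 17.7870 (V=0.0000). Price 0.0000; hedge Δ=0.0000, bond B=0.0000.
  t=1,j=1: stock 35.7000 → up 42.4830 (V=50.0000), down 27.4890 (V=0.0000). Price 39.3375; hedge Δ=3.3347, bond B=-79.7101.
  t=0,j=0: stock 30.0000 → up 35.7000 (V=39.3375), down 23.1000 (V=0.0000). Price 30.9487; hedge Δ=3.1220, bond B=-62.7119.
Root portfolio cost Δ·30+B reproduces V0=30.9487.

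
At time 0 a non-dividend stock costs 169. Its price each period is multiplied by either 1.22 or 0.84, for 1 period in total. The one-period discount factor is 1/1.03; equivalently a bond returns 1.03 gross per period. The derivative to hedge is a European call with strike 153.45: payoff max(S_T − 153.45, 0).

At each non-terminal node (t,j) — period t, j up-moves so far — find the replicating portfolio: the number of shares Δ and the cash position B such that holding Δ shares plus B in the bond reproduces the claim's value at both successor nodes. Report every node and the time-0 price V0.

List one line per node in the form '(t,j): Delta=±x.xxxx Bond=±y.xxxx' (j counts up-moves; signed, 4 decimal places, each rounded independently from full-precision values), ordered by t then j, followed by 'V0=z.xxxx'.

(0,0): Delta=0.8211 Bond=-113.1661
V0=25.5971

Risk-neutral probability p* = (R−d)/(u−d) = (1.03−0.84)/(1.22−0.84) = 0.5000.
Terminal payoffs: V(1,0)=0.0000, V(1,1)=52.7300
  t=0,j=0: stock 169.0000 → up 206.1800 (V=52.7300), down 141.9600 (V=0.0000). Price 25.5971; hedge Δ=0.8211, bond B=-113.1661.
Check: Δ(0,0)·S0 + B(0,0) = 25.5971 = V0.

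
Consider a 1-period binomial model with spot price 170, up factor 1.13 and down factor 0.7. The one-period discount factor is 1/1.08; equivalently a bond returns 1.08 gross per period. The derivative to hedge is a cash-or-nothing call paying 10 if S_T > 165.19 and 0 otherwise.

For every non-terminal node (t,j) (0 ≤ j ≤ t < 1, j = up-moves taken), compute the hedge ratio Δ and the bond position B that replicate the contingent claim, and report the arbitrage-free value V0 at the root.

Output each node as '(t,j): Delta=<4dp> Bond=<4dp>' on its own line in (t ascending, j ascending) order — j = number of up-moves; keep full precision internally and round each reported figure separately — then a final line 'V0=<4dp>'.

Since d<R<u, set p* = (R−d)/(u−d) = 0.8837; price each node as the discounted p*-expectation of its children.
Payoff layer (t=1): V(1,0)=0.0000, V(1,1)=10.0000
(0,0): S=170.0000. Δ = (V_up−V_dn)/(S_up−S_dn) = (10.0000−0.0000)/(192.1000−119.0000) = 0.1368. V = [p*·10.0000 + (1−p*)·0.0000]/1.08 = 8.1826. B = V − Δ·S = -15.0732.
Self-financing check: at every node Δ·S+B equals the discounted successor values.

(0,0): Delta=0.1368 Bond=-15.0732
V0=8.1826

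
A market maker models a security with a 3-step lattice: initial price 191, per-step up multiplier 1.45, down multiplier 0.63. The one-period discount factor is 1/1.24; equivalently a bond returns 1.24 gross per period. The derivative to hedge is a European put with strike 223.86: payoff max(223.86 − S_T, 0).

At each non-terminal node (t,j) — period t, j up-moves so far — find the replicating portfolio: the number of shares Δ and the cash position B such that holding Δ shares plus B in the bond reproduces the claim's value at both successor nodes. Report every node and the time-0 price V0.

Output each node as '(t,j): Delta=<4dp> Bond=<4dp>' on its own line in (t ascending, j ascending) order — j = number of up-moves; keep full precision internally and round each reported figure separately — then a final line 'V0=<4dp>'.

(0,0): Delta=-0.1972 Bond=47.9640
(1,0): Delta=-0.8229 Bond=134.7613
(1,1): Delta=-0.1036 Bond=33.5573
(2,0): Delta=-1.0000 Bond=180.5323
(2,1): Delta=-0.7964 Bond=162.4812
(2,2): Delta=0.0000 Bond=0.0000
V0=10.2983

Under the risk-neutral measure, an up-move has probability p* = (R−d)/(u−d) = 0.7439 and values discount at R = 1.24.
Terminal payoffs: V(3,0)=176.1010, V(3,1)=113.9385, V(3,2)=0.0000, V(3,3)=0.0000
(2,0): S=75.8079. Δ = (V_up−V_dn)/(S_up−S_dn) = (113.9385−176.1010)/(109.9215−47.7590) = -1.0000. V = [p*·113.9385 + (1−p*)·176.1010]/1.24 = 104.7244. B = V − Δ·S = 180.5323.
(2,1): S=174.4785. Δ = (V_up−V_dn)/(S_up−S_dn) = (0.0000−113.9385)/(252.9938−109.9215) = -0.7964. V = [p*·0.0000 + (1−p*)·113.9385]/1.24 = 23.5318. B = V − Δ·S = 162.4812.
(2,2): S=401.5775. Δ = (V_up−V_dn)/(S_up−S_dn) = (0.0000−0.0000)/(582.2874−252.9938) = 0.0000. V = [p*·0.0000 + (1−p*)·0.0000]/1.24 = 0.0000. B = V − Δ·S = 0.0000.
(1,0): S=120.3300. Δ = (V_up−V_dn)/(S_up−S_dn) = (23.5318−104.7244)/(174.4785−75.8079) = -0.8229. V = [p*·23.5318 + (1−p*)·104.7244]/1.24 = 35.7460. B = V − Δ·S = 134.7613.
(1,1): S=276.9500. Δ = (V_up−V_dn)/(S_up−S_dn) = (0.0000−23.5318)/(401.5775−174.4785) = -0.1036. V = [p*·0.0000 + (1−p*)·23.5318]/1.24 = 4.8600. B = V − Δ·S = 33.5573.
(0,0): S=191.0000. Δ = (V_up−V_dn)/(S_up−S_dn) = (4.8600−35.7460)/(276.9500−120.3300) = -0.1972. V = [p*·4.8600 + (1−p*)·35.7460]/1.24 = 10.2983. B = V − Δ·S = 47.9640.
Each (Δ,B) replicates both successor values, so the strategy is self-financing and V0 is arbitrage-free.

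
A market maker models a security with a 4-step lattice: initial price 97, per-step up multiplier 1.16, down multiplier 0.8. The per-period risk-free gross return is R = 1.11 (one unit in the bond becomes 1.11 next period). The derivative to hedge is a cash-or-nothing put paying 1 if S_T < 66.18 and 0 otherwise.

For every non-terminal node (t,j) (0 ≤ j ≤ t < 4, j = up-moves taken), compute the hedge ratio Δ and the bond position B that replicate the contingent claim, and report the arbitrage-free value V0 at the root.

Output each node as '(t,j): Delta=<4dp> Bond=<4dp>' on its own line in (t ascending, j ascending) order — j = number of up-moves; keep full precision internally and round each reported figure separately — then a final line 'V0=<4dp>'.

Under the risk-neutral measure, an up-move has probability p* = (R−d)/(u−d) = 0.8611 and values discount at R = 1.11.
Payoff layer (t=4): V(4,0)=1.0000, V(4,1)=1.0000, V(4,2)=0.0000, V(4,3)=0.0000, V(4,4)=0.0000
Node (3,0) S=49.6640: V=(p*·1.0000+(1−p*)·1.0000)/1.11=0.9009; Δ=(1.0000−1.0000)/(57.6102−39.7312)=0.0000; B=V−Δ·S=0.9009
Node (3,1) S=72.0128: V=(p*·0.0000+(1−p*)·1.0000)/1.11=0.1251; Δ=(0.0000−1.0000)/(83.5348−57.6102)=-0.0386; B=V−Δ·S=2.9029
Node (3,2) S=104.4186: V=(p*·0.0000+(1−p*)·0.0000)/1.11=0.0000; Δ=(0.0000−0.0000)/(121.1255−83.5348)=0.0000; B=V−Δ·S=0.0000
Node (3,3) S=151.4069: V=(p*·0.0000+(1−p*)·0.0000)/1.11=0.0000; Δ=(0.0000−0.0000)/(175.6320−121.1255)=0.0000; B=V−Δ·S=0.0000
Node (2,0) S=62.0800: V=(p*·0.1251+(1−p*)·0.9009)/1.11=0.2098; Δ=(0.1251−0.9009)/(72.0128−49.6640)=-0.0347; B=V−Δ·S=2.3647
Node (2,1) S=90.0160: V=(p*·0.0000+(1−p*)·0.1251)/1.11=0.0157; Δ=(0.0000−0.1251)/(104.4186−72.0128)=-0.0039; B=V−Δ·S=0.3632
Node (2,2) S=130.5232: V=(p*·0.0000+(1−p*)·0.0000)/1.11=0.0000; Δ=(0.0000−0.0000)/(151.4069−104.4186)=0.0000; B=V−Δ·S=0.0000
Node (1,0) S=77.6000: V=(p*·0.0157+(1−p*)·0.2098)/1.11=0.0384; Δ=(0.0157−0.2098)/(90.0160−62.0800)=-0.0069; B=V−Δ·S=0.5777
Node (1,1) S=112.5200: V=(p*·0.0000+(1−p*)·0.0157)/1.11=0.0020; Δ=(0.0000−0.0157)/(130.5232−90.0160)=-0.0004; B=V−Δ·S=0.0454
Node (0,0) S=97.0000: V=(p*·0.0020+(1−p*)·0.0384)/1.11=0.0063; Δ=(0.0020−0.0384)/(112.5200−77.6000)=-0.0010; B=V−Δ·S=0.1075
The time-0 hedge costs 0.0063, which is the no-arbitrage price.

(0,0): Delta=-0.0010 Bond=0.1075
(1,0): Delta=-0.0069 Bond=0.5777
(1,1): Delta=-0.0004 Bond=0.0454
(2,0): Delta=-0.0347 Bond=2.3647
(2,1): Delta=-0.0039 Bond=0.3632
(2,2): Delta=0.0000 Bond=0.0000
(3,0): Delta=0.0000 Bond=0.9009
(3,1): Delta=-0.0386 Bond=2.9029
(3,2): Delta=0.0000 Bond=0.0000
(3,3): Delta=0.0000 Bond=0.0000
V0=0.0063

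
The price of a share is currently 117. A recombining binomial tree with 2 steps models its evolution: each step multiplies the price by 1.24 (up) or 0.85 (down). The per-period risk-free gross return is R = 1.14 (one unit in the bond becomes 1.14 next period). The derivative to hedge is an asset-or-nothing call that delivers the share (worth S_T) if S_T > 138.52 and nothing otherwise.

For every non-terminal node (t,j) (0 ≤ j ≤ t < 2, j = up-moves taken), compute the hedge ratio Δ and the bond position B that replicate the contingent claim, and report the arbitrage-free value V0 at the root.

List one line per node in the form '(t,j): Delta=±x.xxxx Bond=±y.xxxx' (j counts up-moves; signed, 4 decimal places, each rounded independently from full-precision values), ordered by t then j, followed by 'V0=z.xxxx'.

Since d<R<u, set p* = (R−d)/(u−d) = 0.7436; price each node as the discounted p*-expectation of its children.
Terminal values V(2,·): V(2,0)=0.0000, V(2,1)=0.0000, V(2,2)=179.8992
Node (1,0) S=99.4500: V=(p*·0.0000+(1−p*)·0.0000)/1.14=0.0000; Δ=(0.0000−0.0000)/(123.3180−84.5325)=0.0000; B=V−Δ·S=0.0000
Node (1,1) S=145.0800: V=(p*·179.8992+(1−p*)·0.0000)/1.14=117.3432; Δ=(179.8992−0.0000)/(179.8992−123.3180)=3.1795; B=V−Δ·S=-343.9368
Node (0,0) S=117.0000: V=(p*·117.3432+(1−p*)·0.0000)/1.14=76.5396; Δ=(117.3432−0.0000)/(145.0800−99.4500)=2.5716; B=V−Δ·S=-224.3403
Check: Δ(0,0)·S0 + B(0,0) = 76.5396 = V0.

(0,0): Delta=2.5716 Bond=-224.3403
(1,0): Delta=0.0000 Bond=0.0000
(1,1): Delta=3.1795 Bond=-343.9368
V0=76.5396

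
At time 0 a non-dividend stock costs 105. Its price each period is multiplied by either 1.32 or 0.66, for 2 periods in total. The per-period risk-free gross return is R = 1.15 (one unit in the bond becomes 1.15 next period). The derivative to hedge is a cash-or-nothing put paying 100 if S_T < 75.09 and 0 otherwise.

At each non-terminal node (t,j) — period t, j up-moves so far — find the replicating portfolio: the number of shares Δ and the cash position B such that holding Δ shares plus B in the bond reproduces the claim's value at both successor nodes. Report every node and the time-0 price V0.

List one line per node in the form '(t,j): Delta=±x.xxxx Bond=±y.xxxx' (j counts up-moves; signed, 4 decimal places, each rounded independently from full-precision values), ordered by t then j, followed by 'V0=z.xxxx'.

Under the risk-neutral measure, an up-move has probability p* = (R−d)/(u−d) = 0.7424 and values discount at R = 1.15.
Payoff layer (t=2): V(2,0)=100.0000, V(2,1)=0.0000, V(2,2)=0.0000
Node (1,0) S=69.3000: V=(p*·0.0000+(1−p*)·100.0000)/1.15=22.3979; Δ=(0.0000−100.0000)/(91.4760−45.7380)=-2.1864; B=V−Δ·S=173.9130
Node (1,1) S=138.6000: V=(p*·0.0000+(1−p*)·0.0000)/1.15=0.0000; Δ=(0.0000−0.0000)/(182.9520−91.4760)=0.0000; B=V−Δ·S=0.0000
Node (0,0) S=105.0000: V=(p*·0.0000+(1−p*)·22.3979)/1.15=5.0167; Δ=(0.0000−22.3979)/(138.6000−69.3000)=-0.3232; B=V−Δ·S=38.9529
Check: Δ(0,0)·S0 + B(0,0) = 5.0167 = V0.

(0,0): Delta=-0.3232 Bond=38.9529
(1,0): Delta=-2.1864 Bond=173.9130
(1,1): Delta=0.0000 Bond=0.0000
V0=5.0167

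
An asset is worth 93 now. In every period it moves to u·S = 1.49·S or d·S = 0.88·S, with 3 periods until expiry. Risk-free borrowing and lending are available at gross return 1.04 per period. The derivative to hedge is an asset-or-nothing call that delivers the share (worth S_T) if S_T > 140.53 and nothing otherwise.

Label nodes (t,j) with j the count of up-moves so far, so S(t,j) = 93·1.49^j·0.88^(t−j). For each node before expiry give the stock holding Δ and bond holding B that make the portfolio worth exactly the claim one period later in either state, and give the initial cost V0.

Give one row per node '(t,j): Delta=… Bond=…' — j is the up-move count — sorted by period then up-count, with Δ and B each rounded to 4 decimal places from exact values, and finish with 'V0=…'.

(0,0): Delta=1.2872 Bond=-90.1766
(1,0): Delta=0.9179 Bond=-63.5645
(1,1): Delta=1.9005 Bond=-178.7751
(2,0): Delta=0.0000 Bond=0.0000
(2,1): Delta=2.4426 Bond=-252.0331
(2,2): Delta=1.0000 Bond=0.0000
V0=29.5289

The replicating-portfolio and risk-neutral prices coincide; use p* = (1.04−0.88)/(1.49−0.88) = 0.2623 for the latter.
Payoff layer (t=3): V(3,0)=0.0000, V(3,1)=0.0000, V(3,2)=181.6930, V(3,3)=307.6393
Node (2,0) S=72.0192: V=(p*·0.0000+(1−p*)·0.0000)/1.04=0.0000; Δ=(0.0000−0.0000)/(107.3086−63.3769)=0.0000; B=V−Δ·S=0.0000
Node (2,1) S=121.9416: V=(p*·181.6930+(1−p*)·0.0000)/1.04=45.8242; Δ=(181.6930−0.0000)/(181.6930−107.3086)=2.4426; B=V−Δ·S=-252.0331
Node (2,2) S=206.4693: V=(p*·307.6393+(1−p*)·181.6930)/1.04=206.4693; Δ=(307.6393−181.6930)/(307.6393−181.6930)=1.0000; B=V−Δ·S=0.0000
Node (1,0) S=81.8400: V=(p*·45.8242+(1−p*)·0.0000)/1.04=11.5572; Δ=(45.8242−0.0000)/(121.9416−72.0192)=0.9179; B=V−Δ·S=-63.5645
Node (1,1) S=138.5700: V=(p*·206.4693+(1−p*)·45.8242)/1.04=84.5775; Δ=(206.4693−45.8242)/(206.4693−121.9416)=1.9005; B=V−Δ·S=-178.7751
Node (0,0) S=93.0000: V=(p*·84.5775+(1−p*)·11.5572)/1.04=29.5289; Δ=(84.5775−11.5572)/(138.5700−81.8400)=1.2872; B=V−Δ·S=-90.1766
Root portfolio cost Δ·93+B reproduces V0=29.5289.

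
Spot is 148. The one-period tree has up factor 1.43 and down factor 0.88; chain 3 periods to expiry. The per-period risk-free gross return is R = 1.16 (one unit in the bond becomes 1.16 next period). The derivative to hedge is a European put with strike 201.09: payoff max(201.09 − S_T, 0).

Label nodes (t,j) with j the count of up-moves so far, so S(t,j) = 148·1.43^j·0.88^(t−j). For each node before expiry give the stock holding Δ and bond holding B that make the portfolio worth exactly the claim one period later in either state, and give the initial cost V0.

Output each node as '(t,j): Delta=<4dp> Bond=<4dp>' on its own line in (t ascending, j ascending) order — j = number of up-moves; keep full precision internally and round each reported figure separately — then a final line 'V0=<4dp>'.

(0,0): Delta=-0.3084 Bond=62.0155
(1,0): Delta=-0.6003 Bond=109.9516
(1,1): Delta=-0.1352 Bond=35.2821
(2,0): Delta=-1.0000 Bond=173.3534
(2,1): Delta=-0.3631 Bond=83.3703
(2,2): Delta=0.0000 Bond=0.0000
V0=16.3677

The replicating-portfolio and risk-neutral prices coincide; use p* = (1.16−0.88)/(1.43−0.88) = 0.5091 for the latter.
Payoff layer (t=3): V(3,0)=100.2321, V(3,1)=37.1960, V(3,2)=0.0000, V(3,3)=0.0000
  t=2,j=0: stock 114.6112 → up 163.8940 (V=37.1960), down 100.8579 (V=100.2321). Price 58.7422; hedge Δ=-1.0000, bond B=173.3534.
  t=2,j=1: stock 186.2432 → up 266.3278 (V=0.0000), down 163.8940 (V=37.1960). Price 15.7412; hedge Δ=-0.3631, bond B=83.3703.
  t=2,j=2: stock 302.6452 → up 432.7826 (V=0.0000), down 266.3278 (V=0.0000). Price 0.0000; hedge Δ=0.0000, bond B=0.0000.
  t=1,j=0: stock 130.2400 → up 186.2432 (V=15.7412), down 114.6112 (V=58.7422). Price 31.7680; hedge Δ=-0.6003, bond B=109.9516.
  t=1,j=1: stock 211.6400 → up 302.6452 (V=0.0000), down 186.2432 (V=15.7412). Price 6.6617; hedge Δ=-0.1352, bond B=35.2821.
  t=0,j=0: stock 148.0000 → up 211.6400 (V=6.6617), down 130.2400 (V=31.7680). Price 16.3677; hedge Δ=-0.3084, bond B=62.0155.
Self-financing check: at every node Δ·S+B equals the discounted successor values.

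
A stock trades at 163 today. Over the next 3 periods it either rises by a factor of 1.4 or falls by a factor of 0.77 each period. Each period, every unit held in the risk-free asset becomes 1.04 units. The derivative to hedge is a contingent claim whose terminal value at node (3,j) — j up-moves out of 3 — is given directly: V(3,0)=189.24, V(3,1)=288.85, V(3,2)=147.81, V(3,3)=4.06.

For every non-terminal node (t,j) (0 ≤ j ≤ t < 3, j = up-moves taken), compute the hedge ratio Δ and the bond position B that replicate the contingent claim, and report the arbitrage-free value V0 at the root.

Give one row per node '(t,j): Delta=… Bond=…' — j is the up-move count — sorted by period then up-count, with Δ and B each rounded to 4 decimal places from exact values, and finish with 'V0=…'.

Under the risk-neutral measure, an up-move has probability p* = (R−d)/(u−d) = 0.4286 and values discount at R = 1.04.
Terminal payoffs: V(3,0)=189.2400, V(3,1)=288.8500, V(3,2)=147.8100, V(3,3)=4.0600
  t=2,j=0: stock 96.6427 → up 135.2998 (V=288.8500), down 74.4149 (V=189.2400). Price 223.0096; hedge Δ=1.6360, bond B=64.8985.
  t=2,j=1: stock 175.7140 → up 245.9996 (V=147.8100), down 135.2998 (V=288.8500). Price 219.6195; hedge Δ=-1.2741, bond B=443.4925.
  t=2,j=2: stock 319.4800 → up 447.2720 (V=4.0600), down 245.9996 (V=147.8100). Price 82.8874; hedge Δ=-0.7142, bond B=311.0620.
  t=1,j=0: stock 125.5100 → up 175.7140 (V=219.6195), down 96.6427 (V=223.0096). Price 213.0353; hedge Δ=-0.0429, bond B=218.4164.
  t=1,j=1: stock 228.2000 → up 319.4800 (V=82.8874), down 175.7140 (V=219.6195). Price 154.8269; hedge Δ=-0.9511, bond B=371.8621.
  t=0,j=0: stock 163.0000 → up 228.2000 (V=154.8269), down 125.5100 (V=213.0353). Price 180.8547; hedge Δ=-0.5668, bond B=273.2489.
Self-financing check: at every node Δ·S+B equals the discounted successor values.

(0,0): Delta=-0.5668 Bond=273.2489
(1,0): Delta=-0.0429 Bond=218.4164
(1,1): Delta=-0.9511 Bond=371.8621
(2,0): Delta=1.6360 Bond=64.8985
(2,1): Delta=-1.2741 Bond=443.4925
(2,2): Delta=-0.7142 Bond=311.0620
V0=180.8547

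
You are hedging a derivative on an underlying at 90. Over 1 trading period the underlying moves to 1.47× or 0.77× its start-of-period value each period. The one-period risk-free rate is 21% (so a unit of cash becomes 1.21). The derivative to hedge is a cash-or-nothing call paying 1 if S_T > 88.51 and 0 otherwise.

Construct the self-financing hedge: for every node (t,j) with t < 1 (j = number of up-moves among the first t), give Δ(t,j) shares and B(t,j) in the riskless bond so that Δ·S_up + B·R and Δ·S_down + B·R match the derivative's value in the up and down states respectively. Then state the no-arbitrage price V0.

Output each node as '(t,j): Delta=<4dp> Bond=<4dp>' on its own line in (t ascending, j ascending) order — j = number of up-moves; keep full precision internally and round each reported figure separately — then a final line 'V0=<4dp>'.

(0,0): Delta=0.0159 Bond=-0.9091
V0=0.5195

Risk-neutral probability p* = (R−d)/(u−d) = (1.21−0.77)/(1.47−0.77) = 0.6286.
At expiry t=1: V(1,0)=0.0000, V(1,1)=1.0000
  t=0,j=0: stock 90.0000 → up 132.3000 (V=1.0000), down 69.3000 (V=0.0000). Price 0.5195; hedge Δ=0.0159, bond B=-0.9091.
The time-0 hedge costs 0.5195, which is the no-arbitrage price.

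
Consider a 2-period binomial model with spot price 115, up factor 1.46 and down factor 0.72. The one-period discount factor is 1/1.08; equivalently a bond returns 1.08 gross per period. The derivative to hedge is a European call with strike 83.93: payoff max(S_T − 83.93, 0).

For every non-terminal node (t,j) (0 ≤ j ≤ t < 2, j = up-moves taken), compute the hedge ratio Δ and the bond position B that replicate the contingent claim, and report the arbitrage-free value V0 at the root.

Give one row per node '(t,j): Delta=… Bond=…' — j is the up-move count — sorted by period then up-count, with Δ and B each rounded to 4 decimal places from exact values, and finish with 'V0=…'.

No-arbitrage ⇒ martingale measure with p* = (R−d)/(u−d) = 0.4865.
Terminal values V(2,·): V(2,0)=0.0000, V(2,1)=36.9580, V(2,2)=161.2040
  t=1,j=0: stock 82.8000 → up 120.8880 (V=36.9580), down 59.6160 (V=0.0000). Price 16.6477; hedge Δ=0.6032, bond B=-33.2955.
  t=1,j=1: stock 167.9000 → up 245.1340 (V=161.2040), down 120.8880 (V=36.9580). Price 90.1870; hedge Δ=1.0000, bond B=-77.7130.
  t=0,j=0: stock 115.0000 → up 167.9000 (V=90.1870), down 82.8000 (V=16.6477). Price 48.5404; hedge Δ=0.8642, bond B=-50.8370.
Root portfolio cost Δ·115+B reproduces V0=48.5404.

(0,0): Delta=0.8642 Bond=-50.8370
(1,0): Delta=0.6032 Bond=-33.2955
(1,1): Delta=1.0000 Bond=-77.7130
V0=48.5404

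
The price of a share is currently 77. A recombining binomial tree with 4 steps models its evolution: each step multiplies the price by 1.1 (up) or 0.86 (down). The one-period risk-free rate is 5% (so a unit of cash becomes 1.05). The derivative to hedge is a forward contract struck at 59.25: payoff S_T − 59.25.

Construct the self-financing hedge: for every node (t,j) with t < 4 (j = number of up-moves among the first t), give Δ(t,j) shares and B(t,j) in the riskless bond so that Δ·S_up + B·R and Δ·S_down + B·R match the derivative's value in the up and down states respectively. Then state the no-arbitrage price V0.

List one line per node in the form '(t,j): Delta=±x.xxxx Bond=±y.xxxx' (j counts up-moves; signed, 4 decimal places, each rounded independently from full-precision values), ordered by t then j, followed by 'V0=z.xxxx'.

Under the risk-neutral measure, an up-move has probability p* = (R−d)/(u−d) = 0.7917 and values discount at R = 1.05.
At expiry t=4: V(4,0)=-17.1304, V(4,1)=-5.3761, V(4,2)=9.6585, V(4,3)=28.8888, V(4,4)=53.4857
  t=3,j=0: stock 48.9763 → up 53.8739 (V=-5.3761), down 42.1196 (V=-17.1304). Price -7.4523; hedge Δ=1.0000, bond B=-56.4286.
  t=3,j=1: stock 62.6441 → up 68.9085 (V=9.6585), down 53.8739 (V=-5.3761). Price 6.2155; hedge Δ=1.0000, bond B=-56.4286.
  t=3,j=2: stock 80.1262 → up 88.1388 (V=28.8888), down 68.9085 (V=9.6585). Price 23.6976; hedge Δ=1.0000, bond B=-56.4286.
  t=3,j=3: stock 102.4870 → up 112.7357 (V=53.4857), down 88.1388 (V=28.8888). Price 46.0584; hedge Δ=1.0000, bond B=-56.4286.
  t=2,j=0: stock 56.9492 → up 62.6441 (V=6.2155), down 48.9763 (V=-7.4523). Price 3.2077; hedge Δ=1.0000, bond B=-53.7415.
  t=2,j=1: stock 72.8420 → up 80.1262 (V=23.6976), down 62.6441 (V=6.2155). Price 19.1005; hedge Δ=1.0000, bond B=-53.7415.
  t=2,j=2: stock 93.1700 → up 102.4870 (V=46.0584), down 80.1262 (V=23.6976). Price 39.4285; hedge Δ=1.0000, bond B=-53.7415.
  t=1,j=0: stock 66.2200 → up 72.8420 (V=19.1005), down 56.9492 (V=3.2077). Price 15.0376; hedge Δ=1.0000, bond B=-51.1824.
  t=1,j=1: stock 84.7000 → up 93.1700 (V=39.4285), down 72.8420 (V=19.1005). Price 33.5176; hedge Δ=1.0000, bond B=-51.1824.
  t=0,j=0: stock 77.0000 → up 84.7000 (V=33.5176), down 66.2200 (V=15.0376). Price 28.2549; hedge Δ=1.0000, bond B=-48.7451.
Each (Δ,B) replicates both successor values, so the strategy is self-financing and V0 is arbitrage-free.

(0,0): Delta=1.0000 Bond=-48.7451
(1,0): Delta=1.0000 Bond=-51.1824
(1,1): Delta=1.0000 Bond=-51.1824
(2,0): Delta=1.0000 Bond=-53.7415
(2,1): Delta=1.0000 Bond=-53.7415
(2,2): Delta=1.0000 Bond=-53.7415
(3,0): Delta=1.0000 Bond=-56.4286
(3,1): Delta=1.0000 Bond=-56.4286
(3,2): Delta=1.0000 Bond=-56.4286
(3,3): Delta=1.0000 Bond=-56.4286
V0=28.2549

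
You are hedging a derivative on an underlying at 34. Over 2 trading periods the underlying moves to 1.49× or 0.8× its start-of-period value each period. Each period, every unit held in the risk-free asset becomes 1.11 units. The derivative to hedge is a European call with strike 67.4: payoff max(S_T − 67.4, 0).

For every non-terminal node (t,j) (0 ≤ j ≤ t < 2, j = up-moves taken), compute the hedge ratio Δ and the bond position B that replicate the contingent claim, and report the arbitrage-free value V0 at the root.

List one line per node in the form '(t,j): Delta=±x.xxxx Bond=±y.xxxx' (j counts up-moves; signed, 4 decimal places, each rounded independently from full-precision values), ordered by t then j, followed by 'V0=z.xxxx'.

Risk-neutral probability p* = (R−d)/(u−d) = (1.11−0.8)/(1.49−0.8) = 0.4493.
Terminal payoffs: V(2,0)=0.0000, V(2,1)=0.0000, V(2,2)=8.0834
  t=1,j=0: stock 27.2000 → up 40.5280 (V=0.0000), down 21.7600 (V=0.0000). Price 0.0000; hedge Δ=0.0000, bond B=0.0000.
  t=1,j=1: stock 50.6600 → up 75.4834 (V=8.0834), down 40.5280 (V=0.0000). Price 3.2718; hedge Δ=0.2312, bond B=-8.4433.
  t=0,j=0: stock 34.0000 → up 50.6600 (V=3.2718), down 27.2000 (V=0.0000). Price 1.3243; hedge Δ=0.1395, bond B=-3.4174.
Root portfolio cost Δ·34+B reproduces V0=1.3243.

(0,0): Delta=0.1395 Bond=-3.4174
(1,0): Delta=0.0000 Bond=0.0000
(1,1): Delta=0.2312 Bond=-8.4433
V0=1.3243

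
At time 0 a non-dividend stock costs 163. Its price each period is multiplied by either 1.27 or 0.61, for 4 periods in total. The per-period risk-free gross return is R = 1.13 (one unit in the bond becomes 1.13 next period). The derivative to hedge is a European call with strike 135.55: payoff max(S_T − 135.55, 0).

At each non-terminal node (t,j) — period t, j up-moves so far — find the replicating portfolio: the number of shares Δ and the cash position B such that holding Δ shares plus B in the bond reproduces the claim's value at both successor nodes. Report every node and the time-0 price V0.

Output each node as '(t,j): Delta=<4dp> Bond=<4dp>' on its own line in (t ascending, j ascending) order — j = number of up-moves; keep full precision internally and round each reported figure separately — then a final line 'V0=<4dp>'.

(0,0): Delta=0.8677 Bond=-55.9134
(1,0): Delta=0.5046 Bond=-27.0862
(1,1): Delta=0.9146 Bond=-72.9003
(2,0): Delta=0.0000 Bond=0.0000
(2,1): Delta=0.5699 Bond=-38.8479
(2,2): Delta=0.9592 Bond=-94.0967
(3,0): Delta=0.0000 Bond=0.0000
(3,1): Delta=0.0000 Bond=0.0000
(3,2): Delta=0.6436 Bond=-55.7169
(3,3): Delta=1.0000 Bond=-119.9558
V0=85.5162

Under the risk-neutral measure, an up-move has probability p* = (R−d)/(u−d) = 0.7879 and values discount at R = 1.13.
Terminal payoffs: V(4,0)=0.0000, V(4,1)=0.0000, V(4,2)=0.0000, V(4,3)=68.1207, V(4,4)=288.4858
(3,0): S=36.9979. Δ = (V_up−V_dn)/(S_up−S_dn) = (0.0000−0.0000)/(46.9873−22.5687) = 0.0000. V = [p*·0.0000 + (1−p*)·0.0000]/1.13 = 0.0000. B = V − Δ·S = 0.0000.
(3,1): S=77.0284. Δ = (V_up−V_dn)/(S_up−S_dn) = (0.0000−0.0000)/(97.8261−46.9873) = 0.0000. V = [p*·0.0000 + (1−p*)·0.0000]/1.13 = 0.0000. B = V − Δ·S = 0.0000.
(3,2): S=160.3706. Δ = (V_up−V_dn)/(S_up−S_dn) = (68.1207−0.0000)/(203.6707−97.8261) = 0.6436. V = [p*·68.1207 + (1−p*)·0.0000]/1.13 = 47.4963. B = V − Δ·S = -55.7169.
(3,3): S=333.8864. Δ = (V_up−V_dn)/(S_up−S_dn) = (288.4858−68.1207)/(424.0358−203.6707) = 1.0000. V = [p*·288.4858 + (1−p*)·68.1207]/1.13 = 213.9307. B = V − Δ·S = -119.9558.
(2,0): S=60.6523. Δ = (V_up−V_dn)/(S_up−S_dn) = (0.0000−0.0000)/(77.0284−36.9979) = 0.0000. V = [p*·0.0000 + (1−p*)·0.0000]/1.13 = 0.0000. B = V − Δ·S = 0.0000.
(2,1): S=126.2761. Δ = (V_up−V_dn)/(S_up−S_dn) = (47.4963−0.0000)/(160.3706−77.0284) = 0.5699. V = [p*·47.4963 + (1−p*)·0.0000]/1.13 = 33.1163. B = V − Δ·S = -38.8479.
(2,2): S=262.9027. Δ = (V_up−V_dn)/(S_up−S_dn) = (213.9307−47.4963)/(333.8864−160.3706) = 0.9592. V = [p*·213.9307 + (1−p*)·47.4963]/1.13 = 158.0765. B = V − Δ·S = -94.0967.
(1,0): S=99.4300. Δ = (V_up−V_dn)/(S_up−S_dn) = (33.1163−0.0000)/(126.2761−60.6523) = 0.5046. V = [p*·33.1163 + (1−p*)·0.0000]/1.13 = 23.0899. B = V − Δ·S = -27.0862.
(1,1): S=207.0100. Δ = (V_up−V_dn)/(S_up−S_dn) = (158.0765−33.1163)/(262.9027−126.2761) = 0.9146. V = [p*·158.0765 + (1−p*)·33.1163]/1.13 = 116.4334. B = V − Δ·S = -72.9003.
(0,0): S=163.0000. Δ = (V_up−V_dn)/(S_up−S_dn) = (116.4334−23.0899)/(207.0100−99.4300) = 0.8677. V = [p*·116.4334 + (1−p*)·23.0899]/1.13 = 85.5162. B = V − Δ·S = -55.9134.
Check: Δ(0,0)·S0 + B(0,0) = 85.5162 = V0.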